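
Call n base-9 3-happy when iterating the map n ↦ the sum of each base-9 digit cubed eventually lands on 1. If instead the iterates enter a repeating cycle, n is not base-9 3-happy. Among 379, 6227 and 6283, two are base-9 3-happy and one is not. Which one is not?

6283

379: 379 → 281 → 99 → 9 → 1  — reaches 1 (base-9 3-happy)
6227: 6227 → 1431 → 729 → 1  — reaches 1 (base-9 3-happy)
6283: 6283 → 763 → 371 → 197 → 547 → 775 → 127 → 127  — repeats 127 (not base-9 3-happy)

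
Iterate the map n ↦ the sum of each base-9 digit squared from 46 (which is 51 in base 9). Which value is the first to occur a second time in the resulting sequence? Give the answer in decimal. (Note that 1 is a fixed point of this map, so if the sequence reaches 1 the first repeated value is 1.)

68

46 = (5,1)_9 → 5² + 1² = 25 + 1 = 26
26 = (2,8)_9 → 2² + 8² = 4 + 64 = 68
68 = (7,5)_9 → 7² + 5² = 49 + 25 = 74
74 = (8,2)_9 → 8² + 2² = 64 + 4 = 68  — 68 already appeared earlier.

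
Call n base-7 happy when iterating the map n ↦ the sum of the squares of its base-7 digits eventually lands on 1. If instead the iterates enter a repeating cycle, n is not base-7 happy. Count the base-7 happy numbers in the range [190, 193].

1

190: 190 → 46 → 52 → 10 → 10  (repeats 10)
191: 191 → 49 → 1  (reaches 1)
192: 192 → 54 → 26 → 34 → 52 → 10 → 10  (repeats 10)
193: 193 → 61 → 27 → 45 → 45  (repeats 45)
base-7 happy: 191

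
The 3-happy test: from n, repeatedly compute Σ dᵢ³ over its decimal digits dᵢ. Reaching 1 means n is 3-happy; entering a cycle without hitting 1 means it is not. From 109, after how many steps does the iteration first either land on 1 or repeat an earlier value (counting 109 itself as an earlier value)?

109 → 1³ + 0³ + 9³ = 1 + 0 + 729 = 730
730 → 7³ + 3³ + 0³ = 343 + 27 + 0 = 370
370 → 3³ + 7³ + 0³ = 27 + 343 + 0 = 370  — 370 repeats.
That took 3 steps.

3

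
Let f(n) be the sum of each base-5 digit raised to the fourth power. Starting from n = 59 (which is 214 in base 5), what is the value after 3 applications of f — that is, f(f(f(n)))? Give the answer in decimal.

59 = (2,1,4)_5 → 2⁴ + 1⁴ + 4⁴ = 16 + 1 + 256 = 273
273 = (2,0,4,3)_5 → 2⁴ + 0⁴ + 4⁴ + 3⁴ = 16 + 0 + 256 + 81 = 353
353 = (2,4,0,3)_5 → 2⁴ + 4⁴ + 0⁴ + 3⁴ = 16 + 256 + 0 + 81 = 353

353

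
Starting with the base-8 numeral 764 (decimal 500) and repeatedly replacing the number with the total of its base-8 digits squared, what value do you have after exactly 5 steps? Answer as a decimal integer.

20

500 = (7,6,4)_8 → 7² + 6² + 4² = 49 + 36 + 16 = 101
101 = (1,4,5)_8 → 1² + 4² + 5² = 1 + 16 + 25 = 42
42 = (5,2)_8 → 5² + 2² = 25 + 4 = 29
29 = (3,5)_8 → 3² + 5² = 9 + 25 = 34
34 = (4,2)_8 → 4² + 2² = 16 + 4 = 20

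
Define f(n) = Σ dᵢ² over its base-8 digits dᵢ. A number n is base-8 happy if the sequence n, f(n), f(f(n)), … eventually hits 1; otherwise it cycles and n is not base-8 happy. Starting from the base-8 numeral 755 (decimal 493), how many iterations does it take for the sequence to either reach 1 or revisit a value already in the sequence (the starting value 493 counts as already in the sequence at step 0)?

493 = (7,5,5)_8 → 7² + 5² + 5² = 49 + 25 + 25 = 99
99 = (1,4,3)_8 → 1² + 4² + 3² = 1 + 16 + 9 = 26
26 = (3,2)_8 → 3² + 2² = 9 + 4 = 13
13 = (1,5)_8 → 1² + 5² = 1 + 25 = 26  — 26 repeats.
That took 4 steps.

4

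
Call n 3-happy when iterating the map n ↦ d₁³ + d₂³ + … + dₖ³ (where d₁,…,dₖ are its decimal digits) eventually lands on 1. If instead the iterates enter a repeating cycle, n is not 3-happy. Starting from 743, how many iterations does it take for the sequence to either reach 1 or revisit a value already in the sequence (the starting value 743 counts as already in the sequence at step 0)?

9

743 → 7³ + 4³ + 3³ = 434
434 → 4³ + 3³ + 4³ = 155
155 → 1³ + 5³ + 5³ = 251
251 → 2³ + 5³ + 1³ = 134
134 → 1³ + 3³ + 4³ = 92
92 → 9³ + 2³ = 737
737 → 7³ + 3³ + 7³ = 713
713 → 7³ + 1³ + 3³ = 371
371 → 3³ + 7³ + 1³ = 371  — 371 repeats.
That took 9 steps.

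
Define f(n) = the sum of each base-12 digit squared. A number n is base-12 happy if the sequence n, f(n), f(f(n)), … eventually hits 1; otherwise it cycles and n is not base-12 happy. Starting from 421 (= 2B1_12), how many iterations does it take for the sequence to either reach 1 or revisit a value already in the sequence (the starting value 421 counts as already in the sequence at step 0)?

7

421 = (2,11,1)_12 → 2² + 11² + 1² = 4 + 121 + 1 = 126
126 = (10,6)_12 → 10² + 6² = 100 + 36 = 136
136 = (11,4)_12 → 11² + 4² = 121 + 16 = 137
137 = (11,5)_12 → 11² + 5² = 121 + 25 = 146
146 = (1,0,2)_12 → 1² + 0² + 2² = 1 + 0 + 4 = 5
5 = (5)_12 → 5² = 25
25 = (2,1)_12 → 2² + 1² = 4 + 1 = 5  — 5 repeats.
That took 7 steps.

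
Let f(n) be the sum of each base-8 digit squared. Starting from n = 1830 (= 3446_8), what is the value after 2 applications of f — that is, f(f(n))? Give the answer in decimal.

27

1830 = (3,4,4,6)_8 → 3² + 4² + 4² + 6² = 77
77 = (1,1,5)_8 → 1² + 1² + 5² = 27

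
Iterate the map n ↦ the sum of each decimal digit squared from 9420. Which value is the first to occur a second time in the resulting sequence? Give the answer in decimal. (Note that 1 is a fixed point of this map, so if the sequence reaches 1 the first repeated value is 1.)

9420 → 9² + 4² + 2² + 0² = 81 + 16 + 4 + 0 = 101
101 → 1² + 0² + 1² = 1 + 0 + 1 = 2
2 → 2² = 4
4 → 4² = 16
16 → 1² + 6² = 1 + 36 = 37
37 → 3² + 7² = 9 + 49 = 58
58 → 5² + 8² = 25 + 64 = 89
89 → 8² + 9² = 64 + 81 = 145
145 → 1² + 4² + 5² = 1 + 16 + 25 = 42
42 → 4² + 2² = 16 + 4 = 20
20 → 2² + 0² = 4 + 0 = 4  — 4 already appeared earlier.

4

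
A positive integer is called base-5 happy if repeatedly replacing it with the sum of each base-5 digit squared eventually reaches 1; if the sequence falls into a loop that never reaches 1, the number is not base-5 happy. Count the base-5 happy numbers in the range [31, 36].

2

31: 31 → 3 → 9 → 17 → 13 → 13  — not base-5 happy
32: 32 → 6 → 2 → 4 → 16 → 10 → 4  — not base-5 happy
33: 33 → 11 → 5 → 1  — base-5 happy
34: 34 → 18 → 18  — not base-5 happy
35: 35 → 5 → 1  — base-5 happy
36: 36 → 6 → 2 → 4 → 16 → 10 → 4  — not base-5 happy
base-5 happy: 33, 35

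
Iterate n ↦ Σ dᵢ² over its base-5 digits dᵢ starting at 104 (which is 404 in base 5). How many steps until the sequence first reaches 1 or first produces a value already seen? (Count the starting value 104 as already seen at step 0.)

7

104 = (4,0,4)_5 → 4² + 0² + 4² = 32
32 = (1,1,2)_5 → 1² + 1² + 2² = 6
6 = (1,1)_5 → 1² + 1² = 2
2 = (2)_5 → 2² = 4
4 = (4)_5 → 4² = 16
16 = (3,1)_5 → 3² + 1² = 10
10 = (2,0)_5 → 2² + 0² = 4  — 4 repeats.
That took 7 steps.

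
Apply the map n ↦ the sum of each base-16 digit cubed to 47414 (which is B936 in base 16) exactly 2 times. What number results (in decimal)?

7262

47414 = (11,9,3,6)_16 → 11³ + 9³ + 3³ + 6³ = 2303
2303 = (8,15,15)_16 → 8³ + 15³ + 15³ = 7262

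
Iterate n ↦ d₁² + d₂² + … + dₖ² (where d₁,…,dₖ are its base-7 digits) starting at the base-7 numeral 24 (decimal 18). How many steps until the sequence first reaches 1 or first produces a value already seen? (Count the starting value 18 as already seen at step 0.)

18 = (2,4)_7 → 2² + 4² = 20
20 = (2,6)_7 → 2² + 6² = 40
40 = (5,5)_7 → 5² + 5² = 50
50 = (1,0,1)_7 → 1² + 0² + 1² = 2
2 = (2)_7 → 2² = 4
4 = (4)_7 → 4² = 16
16 = (2,2)_7 → 2² + 2² = 8
8 = (1,1)_7 → 1² + 1² = 2  — 2 repeats.
That took 8 steps.

8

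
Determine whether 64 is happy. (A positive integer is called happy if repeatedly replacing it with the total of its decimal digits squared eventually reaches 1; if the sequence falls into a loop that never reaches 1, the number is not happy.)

64 → 6² + 4² = 36 + 16 = 52
52 → 5² + 2² = 25 + 4 = 29
29 → 2² + 9² = 4 + 81 = 85
85 → 8² + 5² = 64 + 25 = 89
89 → 8² + 9² = 64 + 81 = 145
145 → 1² + 4² + 5² = 1 + 16 + 25 = 42
42 → 4² + 2² = 16 + 4 = 20
20 → 2² + 0² = 4 + 0 = 4
4 → 4² = 16
16 → 1² + 6² = 1 + 36 = 37
37 → 3² + 7² = 9 + 49 = 58
58 → 5² + 8² = 25 + 64 = 89  — 89 already seen; the sequence cycles without reaching 1.

not happy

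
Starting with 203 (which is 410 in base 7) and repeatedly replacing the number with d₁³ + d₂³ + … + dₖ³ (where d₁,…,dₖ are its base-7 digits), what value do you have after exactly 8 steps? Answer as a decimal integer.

203 = (4,1,0)_7 → 4³ + 1³ + 0³ = 65
65 = (1,2,2)_7 → 1³ + 2³ + 2³ = 17
17 = (2,3)_7 → 2³ + 3³ = 35
35 = (5,0)_7 → 5³ + 0³ = 125
125 = (2,3,6)_7 → 2³ + 3³ + 6³ = 251
251 = (5,0,6)_7 → 5³ + 0³ + 6³ = 341
341 = (6,6,5)_7 → 6³ + 6³ + 5³ = 557
557 = (1,4,2,4)_7 → 1³ + 4³ + 2³ + 4³ = 137

137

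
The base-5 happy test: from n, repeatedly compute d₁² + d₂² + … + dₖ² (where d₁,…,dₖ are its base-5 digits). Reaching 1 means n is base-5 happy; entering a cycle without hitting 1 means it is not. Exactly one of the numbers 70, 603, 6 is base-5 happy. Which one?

70: 70 → 20 → 16 → 10 → 4 → 16  — repeats 16 (not base-5 happy)
603: 603 → 41 → 11 → 5 → 1  — reaches 1 (base-5 happy)
6: 6 → 2 → 4 → 16 → 10 → 4  — repeats 4 (not base-5 happy)

603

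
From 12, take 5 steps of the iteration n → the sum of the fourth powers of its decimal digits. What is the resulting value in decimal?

12 → 17
17 → 2402
2402 → 288
288 → 8208
8208 → 8208

8208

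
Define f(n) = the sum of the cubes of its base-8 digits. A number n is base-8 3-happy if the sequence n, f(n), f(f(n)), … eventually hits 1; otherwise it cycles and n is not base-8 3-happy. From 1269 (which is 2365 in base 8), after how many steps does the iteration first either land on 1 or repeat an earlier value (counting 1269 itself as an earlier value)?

14

1269 = (2,3,6,5)_8 → 376
376 = (5,7,0)_8 → 468
468 = (7,2,4)_8 → 415
415 = (6,3,7)_8 → 586
586 = (1,1,1,2)_8 → 11
11 = (1,3)_8 → 28
28 = (3,4)_8 → 91
91 = (1,3,3)_8 → 55
55 = (6,7)_8 → 559
559 = (1,0,5,7)_8 → 469
469 = (7,2,5)_8 → 476
476 = (7,3,4)_8 → 434
434 = (6,6,2)_8 → 440
440 = (6,7,0)_8 → 559  — 559 repeats.
That took 14 steps.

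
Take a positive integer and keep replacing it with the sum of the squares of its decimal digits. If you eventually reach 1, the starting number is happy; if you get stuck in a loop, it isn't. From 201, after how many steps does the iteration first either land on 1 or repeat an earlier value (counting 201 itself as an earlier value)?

13

201 → 5
5 → 25
25 → 29
29 → 85
85 → 89
89 → 145
145 → 42
42 → 20
20 → 4
4 → 16
16 → 37
37 → 58
58 → 89  — 89 repeats.
That took 13 steps.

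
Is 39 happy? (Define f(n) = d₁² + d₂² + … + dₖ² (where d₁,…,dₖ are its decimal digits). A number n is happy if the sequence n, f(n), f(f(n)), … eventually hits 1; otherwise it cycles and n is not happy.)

39 → 3² + 9² = 90
90 → 9² + 0² = 81
81 → 8² + 1² = 65
65 → 6² + 5² = 61
61 → 6² + 1² = 37
37 → 3² + 7² = 58
58 → 5² + 8² = 89
89 → 8² + 9² = 145
145 → 1² + 4² + 5² = 42
42 → 4² + 2² = 20
20 → 2² + 0² = 4
4 → 4² = 16
16 → 1² + 6² = 37  — 37 already seen; the sequence cycles without reaching 1.

not happy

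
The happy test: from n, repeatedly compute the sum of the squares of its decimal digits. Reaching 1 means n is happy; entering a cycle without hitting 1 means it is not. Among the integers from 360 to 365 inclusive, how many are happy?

2

360: 360 → 45 → 41 → 17 → 50 → 25 → 29 → 85 → 89 → 145 → 42 → 20 → 4 → 16 → 37 → 58 → 89  (repeats 89)
361: 361 → 46 → 52 → 29 → 85 → 89 → 145 → 42 → 20 → 4 → 16 → 37 → 58 → 89  (repeats 89)
362: 362 → 49 → 97 → 130 → 10 → 1  (reaches 1)
363: 363 → 54 → 41 → 17 → 50 → 25 → 29 → 85 → 89 → 145 → 42 → 20 → 4 → 16 → 37 → 58 → 89  (repeats 89)
364: 364 → 61 → 37 → 58 → 89 → 145 → 42 → 20 → 4 → 16 → 37  (repeats 37)
365: 365 → 70 → 49 → 97 → 130 → 10 → 1  (reaches 1)
happy: 362, 365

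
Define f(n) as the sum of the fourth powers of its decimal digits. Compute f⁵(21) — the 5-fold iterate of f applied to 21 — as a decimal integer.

8208

21 → 2⁴ + 1⁴ = 16 + 1 = 17
17 → 1⁴ + 7⁴ = 1 + 2401 = 2402
2402 → 2⁴ + 4⁴ + 0⁴ + 2⁴ = 16 + 256 + 0 + 16 = 288
288 → 2⁴ + 8⁴ + 8⁴ = 16 + 4096 + 4096 = 8208
8208 → 8⁴ + 2⁴ + 0⁴ + 8⁴ = 4096 + 16 + 0 + 4096 = 8208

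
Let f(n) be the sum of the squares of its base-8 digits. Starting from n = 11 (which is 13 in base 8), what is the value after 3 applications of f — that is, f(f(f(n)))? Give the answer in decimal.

11 = (1,3)_8 → 10
10 = (1,2)_8 → 5
5 = (5)_8 → 25

25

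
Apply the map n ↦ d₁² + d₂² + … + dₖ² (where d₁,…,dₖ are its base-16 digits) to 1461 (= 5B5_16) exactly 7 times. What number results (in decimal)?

1461 = (5,11,5)_16 → 5² + 11² + 5² = 25 + 121 + 25 = 171
171 = (10,11)_16 → 10² + 11² = 100 + 121 = 221
221 = (13,13)_16 → 13² + 13² = 169 + 169 = 338
338 = (1,5,2)_16 → 1² + 5² + 2² = 1 + 25 + 4 = 30
30 = (1,14)_16 → 1² + 14² = 1 + 196 = 197
197 = (12,5)_16 → 12² + 5² = 144 + 25 = 169
169 = (10,9)_16 → 10² + 9² = 100 + 81 = 181

181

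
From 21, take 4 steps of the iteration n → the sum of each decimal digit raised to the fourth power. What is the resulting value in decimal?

21 → 2⁴ + 1⁴ = 17
17 → 1⁴ + 7⁴ = 2402
2402 → 2⁴ + 4⁴ + 0⁴ + 2⁴ = 288
288 → 2⁴ + 8⁴ + 8⁴ = 8208

8208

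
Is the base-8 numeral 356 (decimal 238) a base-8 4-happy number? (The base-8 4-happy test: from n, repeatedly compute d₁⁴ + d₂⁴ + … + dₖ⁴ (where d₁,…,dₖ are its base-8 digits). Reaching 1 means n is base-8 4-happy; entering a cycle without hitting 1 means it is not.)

not base-8 4-happy

238 = (3,5,6)_8 → 2002
2002 = (3,7,2,2)_8 → 2514
2514 = (4,7,2,2)_8 → 2689
2689 = (5,2,0,1)_8 → 642
642 = (1,2,0,2)_8 → 33
33 = (4,1)_8 → 257
257 = (4,0,1)_8 → 257  — 257 already seen; the sequence cycles without reaching 1.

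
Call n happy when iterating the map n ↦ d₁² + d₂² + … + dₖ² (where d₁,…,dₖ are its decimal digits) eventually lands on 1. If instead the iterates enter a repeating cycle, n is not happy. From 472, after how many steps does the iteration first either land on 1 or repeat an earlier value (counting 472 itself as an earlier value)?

472 → 4² + 7² + 2² = 16 + 49 + 4 = 69
69 → 6² + 9² = 36 + 81 = 117
117 → 1² + 1² + 7² = 1 + 1 + 49 = 51
51 → 5² + 1² = 25 + 1 = 26
26 → 2² + 6² = 4 + 36 = 40
40 → 4² + 0² = 16 + 0 = 16
16 → 1² + 6² = 1 + 36 = 37
37 → 3² + 7² = 9 + 49 = 58
58 → 5² + 8² = 25 + 64 = 89
89 → 8² + 9² = 64 + 81 = 145
145 → 1² + 4² + 5² = 1 + 16 + 25 = 42
42 → 4² + 2² = 16 + 4 = 20
20 → 2² + 0² = 4 + 0 = 4
4 → 4² = 16  — 16 repeats.
That took 14 steps.

14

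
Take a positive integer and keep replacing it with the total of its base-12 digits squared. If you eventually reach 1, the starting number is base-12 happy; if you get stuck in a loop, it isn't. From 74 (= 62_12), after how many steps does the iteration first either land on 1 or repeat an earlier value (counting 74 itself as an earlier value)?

4

74 = (6,2)_12 → 6² + 2² = 40
40 = (3,4)_12 → 3² + 4² = 25
25 = (2,1)_12 → 2² + 1² = 5
5 = (5)_12 → 5² = 25  — 25 repeats.
That took 4 steps.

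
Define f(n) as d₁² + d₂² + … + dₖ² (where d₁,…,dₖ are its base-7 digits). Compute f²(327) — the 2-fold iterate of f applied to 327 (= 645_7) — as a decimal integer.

17

327 = (6,4,5)_7 → 6² + 4² + 5² = 77
77 = (1,4,0)_7 → 1² + 4² + 0² = 17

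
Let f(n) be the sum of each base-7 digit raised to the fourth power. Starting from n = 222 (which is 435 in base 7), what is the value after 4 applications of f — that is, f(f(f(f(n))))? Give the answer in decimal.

222 = (4,3,5)_7 → 4⁴ + 3⁴ + 5⁴ = 962
962 = (2,5,4,3)_7 → 2⁴ + 5⁴ + 4⁴ + 3⁴ = 978
978 = (2,5,6,5)_7 → 2⁴ + 5⁴ + 6⁴ + 5⁴ = 2562
2562 = (1,0,3,2,0)_7 → 1⁴ + 0⁴ + 3⁴ + 2⁴ + 0⁴ = 98

98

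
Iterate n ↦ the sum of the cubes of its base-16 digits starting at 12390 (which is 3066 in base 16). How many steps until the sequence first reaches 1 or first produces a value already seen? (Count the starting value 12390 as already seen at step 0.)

12390 = (3,0,6,6)_16 → 3³ + 0³ + 6³ + 6³ = 459
459 = (1,12,11)_16 → 1³ + 12³ + 11³ = 3060
3060 = (11,15,4)_16 → 11³ + 15³ + 4³ = 4770
4770 = (1,2,10,2)_16 → 1³ + 2³ + 10³ + 2³ = 1017
1017 = (3,15,9)_16 → 3³ + 15³ + 9³ = 4131
4131 = (1,0,2,3)_16 → 1³ + 0³ + 2³ + 3³ = 36
36 = (2,4)_16 → 2³ + 4³ = 72
72 = (4,8)_16 → 4³ + 8³ = 576
576 = (2,4,0)_16 → 2³ + 4³ + 0³ = 72  — 72 repeats.
That took 9 steps.

9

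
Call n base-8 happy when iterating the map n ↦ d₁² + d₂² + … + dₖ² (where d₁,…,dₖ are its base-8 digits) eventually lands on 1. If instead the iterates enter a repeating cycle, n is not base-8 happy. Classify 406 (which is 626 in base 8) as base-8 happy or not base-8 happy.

406 = (6,2,6)_8 → 6² + 2² + 6² = 36 + 4 + 36 = 76
76 = (1,1,4)_8 → 1² + 1² + 4² = 1 + 1 + 16 = 18
18 = (2,2)_8 → 2² + 2² = 4 + 4 = 8
8 = (1,0)_8 → 1² + 0² = 1 + 0 = 1  — reached 1.

base-8 happy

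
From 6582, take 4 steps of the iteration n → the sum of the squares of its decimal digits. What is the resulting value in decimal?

6582 → 6² + 5² + 8² + 2² = 129
129 → 1² + 2² + 9² = 86
86 → 8² + 6² = 100
100 → 1² + 0² + 0² = 1

1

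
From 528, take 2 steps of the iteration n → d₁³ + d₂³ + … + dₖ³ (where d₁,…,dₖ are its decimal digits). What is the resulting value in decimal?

405

528 → 5³ + 2³ + 8³ = 645
645 → 6³ + 4³ + 5³ = 405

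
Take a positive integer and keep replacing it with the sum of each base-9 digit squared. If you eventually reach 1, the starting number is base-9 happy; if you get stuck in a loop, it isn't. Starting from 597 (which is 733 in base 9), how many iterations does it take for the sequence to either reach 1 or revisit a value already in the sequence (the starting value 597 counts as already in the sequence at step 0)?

5

597 = (7,3,3)_9 → 7² + 3² + 3² = 67
67 = (7,4)_9 → 7² + 4² = 65
65 = (7,2)_9 → 7² + 2² = 53
53 = (5,8)_9 → 5² + 8² = 89
89 = (1,0,8)_9 → 1² + 0² + 8² = 65  — 65 repeats.
That took 5 steps.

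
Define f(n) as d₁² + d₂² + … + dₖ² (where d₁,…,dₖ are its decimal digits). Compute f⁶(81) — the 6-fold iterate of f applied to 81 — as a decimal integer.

145

81 → 8² + 1² = 64 + 1 = 65
65 → 6² + 5² = 36 + 25 = 61
61 → 6² + 1² = 36 + 1 = 37
37 → 3² + 7² = 9 + 49 = 58
58 → 5² + 8² = 25 + 64 = 89
89 → 8² + 9² = 64 + 81 = 145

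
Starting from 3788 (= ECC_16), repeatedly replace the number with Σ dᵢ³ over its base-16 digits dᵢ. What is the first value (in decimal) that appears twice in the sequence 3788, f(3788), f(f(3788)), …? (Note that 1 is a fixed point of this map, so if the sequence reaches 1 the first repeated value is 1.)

65

3788 = (14,12,12)_16 → 14³ + 12³ + 12³ = 6200
6200 = (1,8,3,8)_16 → 1³ + 8³ + 3³ + 8³ = 1052
1052 = (4,1,12)_16 → 4³ + 1³ + 12³ = 1793
1793 = (7,0,1)_16 → 7³ + 0³ + 1³ = 344
344 = (1,5,8)_16 → 1³ + 5³ + 8³ = 638
638 = (2,7,14)_16 → 2³ + 7³ + 14³ = 3095
3095 = (12,1,7)_16 → 12³ + 1³ + 7³ = 2072
2072 = (8,1,8)_16 → 8³ + 1³ + 8³ = 1025
1025 = (4,0,1)_16 → 4³ + 0³ + 1³ = 65
65 = (4,1)_16 → 4³ + 1³ = 65  — 65 already appeared earlier.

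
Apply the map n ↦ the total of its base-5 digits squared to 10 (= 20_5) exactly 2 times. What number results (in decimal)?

10 = (2,0)_5 → 4
4 = (4)_5 → 16

16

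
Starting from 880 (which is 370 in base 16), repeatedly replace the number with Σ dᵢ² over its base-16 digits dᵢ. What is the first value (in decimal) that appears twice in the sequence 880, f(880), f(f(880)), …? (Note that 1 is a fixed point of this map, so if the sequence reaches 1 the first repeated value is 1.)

880 = (3,7,0)_16 → 3² + 7² + 0² = 58
58 = (3,10)_16 → 3² + 10² = 109
109 = (6,13)_16 → 6² + 13² = 205
205 = (12,13)_16 → 12² + 13² = 313
313 = (1,3,9)_16 → 1² + 3² + 9² = 91
91 = (5,11)_16 → 5² + 11² = 146
146 = (9,2)_16 → 9² + 2² = 85
85 = (5,5)_16 → 5² + 5² = 50
50 = (3,2)_16 → 3² + 2² = 13
13 = (13)_16 → 13² = 169
169 = (10,9)_16 → 10² + 9² = 181
181 = (11,5)_16 → 11² + 5² = 146  — 146 already appeared earlier.

146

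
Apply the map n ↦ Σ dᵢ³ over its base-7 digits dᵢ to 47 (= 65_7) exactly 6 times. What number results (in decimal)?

47 = (6,5)_7 → 6³ + 5³ = 341
341 = (6,6,5)_7 → 6³ + 6³ + 5³ = 557
557 = (1,4,2,4)_7 → 1³ + 4³ + 2³ + 4³ = 137
137 = (2,5,4)_7 → 2³ + 5³ + 4³ = 197
197 = (4,0,1)_7 → 4³ + 0³ + 1³ = 65
65 = (1,2,2)_7 → 1³ + 2³ + 2³ = 17

17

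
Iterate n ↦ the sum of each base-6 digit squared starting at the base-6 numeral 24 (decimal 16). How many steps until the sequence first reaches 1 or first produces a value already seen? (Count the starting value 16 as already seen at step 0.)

16 = (2,4)_6 → 2² + 4² = 4 + 16 = 20
20 = (3,2)_6 → 3² + 2² = 9 + 4 = 13
13 = (2,1)_6 → 2² + 1² = 4 + 1 = 5
5 = (5)_6 → 5² = 25
25 = (4,1)_6 → 4² + 1² = 16 + 1 = 17
17 = (2,5)_6 → 2² + 5² = 4 + 25 = 29
29 = (4,5)_6 → 4² + 5² = 16 + 25 = 41
41 = (1,0,5)_6 → 1² + 0² + 5² = 1 + 0 + 25 = 26
26 = (4,2)_6 → 4² + 2² = 16 + 4 = 20  — 20 repeats.
That took 9 steps.

9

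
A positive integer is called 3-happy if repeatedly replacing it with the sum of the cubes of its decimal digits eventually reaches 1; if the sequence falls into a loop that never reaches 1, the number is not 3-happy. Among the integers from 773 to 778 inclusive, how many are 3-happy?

1

773: 773 → 713 → 371 → 371  — not 3-happy
774: 774 → 750 → 468 → 792 → 1080 → 513 → 153 → 153  — not 3-happy
775: 775 → 811 → 514 → 190 → 730 → 370 → 370  — not 3-happy
776: 776 → 902 → 737 → 713 → 371 → 371  — not 3-happy
777: 777 → 1029 → 738 → 882 → 1032 → 36 → 243 → 99 → 1458 → 702 → 351 → 153 → 153  — not 3-happy
778: 778 → 1198 → 1243 → 100 → 1  — 3-happy
3-happy: 778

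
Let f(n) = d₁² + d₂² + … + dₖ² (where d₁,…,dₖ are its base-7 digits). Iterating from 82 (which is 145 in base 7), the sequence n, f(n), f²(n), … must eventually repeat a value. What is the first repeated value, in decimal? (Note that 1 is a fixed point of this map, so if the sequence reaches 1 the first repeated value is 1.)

82 = (1,4,5)_7 → 42
42 = (6,0)_7 → 36
36 = (5,1)_7 → 26
26 = (3,5)_7 → 34
34 = (4,6)_7 → 52
52 = (1,0,3)_7 → 10
10 = (1,3)_7 → 10  — 10 already appeared earlier.

10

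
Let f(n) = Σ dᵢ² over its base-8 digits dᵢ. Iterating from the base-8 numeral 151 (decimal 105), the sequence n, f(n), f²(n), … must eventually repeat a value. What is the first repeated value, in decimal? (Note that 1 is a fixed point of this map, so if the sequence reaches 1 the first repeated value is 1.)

105 = (1,5,1)_8 → 1² + 5² + 1² = 1 + 25 + 1 = 27
27 = (3,3)_8 → 3² + 3² = 9 + 9 = 18
18 = (2,2)_8 → 2² + 2² = 4 + 4 = 8
8 = (1,0)_8 → 1² + 0² = 1 + 0 = 1  — reached the fixed point 1.
1 → 1, so 1 is the first repeated value.

1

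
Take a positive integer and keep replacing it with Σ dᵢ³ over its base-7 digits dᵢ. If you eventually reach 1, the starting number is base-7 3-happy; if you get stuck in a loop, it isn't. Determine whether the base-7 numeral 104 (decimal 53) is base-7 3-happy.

53 = (1,0,4)_7 → 1³ + 0³ + 4³ = 1 + 0 + 64 = 65
65 = (1,2,2)_7 → 1³ + 2³ + 2³ = 1 + 8 + 8 = 17
17 = (2,3)_7 → 2³ + 3³ = 8 + 27 = 35
35 = (5,0)_7 → 5³ + 0³ = 125 + 0 = 125
125 = (2,3,6)_7 → 2³ + 3³ + 6³ = 8 + 27 + 216 = 251
251 = (5,0,6)_7 → 5³ + 0³ + 6³ = 125 + 0 + 216 = 341
341 = (6,6,5)_7 → 6³ + 6³ + 5³ = 216 + 216 + 125 = 557
557 = (1,4,2,4)_7 → 1³ + 4³ + 2³ + 4³ = 1 + 64 + 8 + 64 = 137
137 = (2,5,4)_7 → 2³ + 5³ + 4³ = 8 + 125 + 64 = 197
197 = (4,0,1)_7 → 4³ + 0³ + 1³ = 64 + 0 + 1 = 65  — 65 already seen; the sequence cycles without reaching 1.

not base-7 3-happy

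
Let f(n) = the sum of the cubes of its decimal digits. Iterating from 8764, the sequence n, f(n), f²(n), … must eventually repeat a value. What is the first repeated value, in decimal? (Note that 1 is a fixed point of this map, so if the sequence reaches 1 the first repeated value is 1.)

370

8764 → 8³ + 7³ + 6³ + 4³ = 512 + 343 + 216 + 64 = 1135
1135 → 1³ + 1³ + 3³ + 5³ = 1 + 1 + 27 + 125 = 154
154 → 1³ + 5³ + 4³ = 1 + 125 + 64 = 190
190 → 1³ + 9³ + 0³ = 1 + 729 + 0 = 730
730 → 7³ + 3³ + 0³ = 343 + 27 + 0 = 370
370 → 3³ + 7³ + 0³ = 27 + 343 + 0 = 370  — 370 already appeared earlier.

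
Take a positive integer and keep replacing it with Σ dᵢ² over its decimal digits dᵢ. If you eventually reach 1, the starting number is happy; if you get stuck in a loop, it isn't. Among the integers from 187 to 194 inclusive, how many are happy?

4

187: 187 → 114 → 18 → 65 → 61 → 37 → 58 → 89 → 145 → 42 → 20 → 4 → 16 → 37  — not happy
188: 188 → 129 → 86 → 100 → 1  — happy
189: 189 → 146 → 53 → 34 → 25 → 29 → 85 → 89 → 145 → 42 → 20 → 4 → 16 → 37 → 58 → 89  — not happy
190: 190 → 82 → 68 → 100 → 1  — happy
191: 191 → 83 → 73 → 58 → 89 → 145 → 42 → 20 → 4 → 16 → 37 → 58  — not happy
192: 192 → 86 → 100 → 1  — happy
193: 193 → 91 → 82 → 68 → 100 → 1  — happy
194: 194 → 98 → 145 → 42 → 20 → 4 → 16 → 37 → 58 → 89 → 145  — not happy
happy: 188, 190, 192, 193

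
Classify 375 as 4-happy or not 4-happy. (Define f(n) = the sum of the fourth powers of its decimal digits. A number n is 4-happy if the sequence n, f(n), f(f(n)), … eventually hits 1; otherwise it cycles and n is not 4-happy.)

not 4-happy

375 → 3⁴ + 7⁴ + 5⁴ = 81 + 2401 + 625 = 3107
3107 → 3⁴ + 1⁴ + 0⁴ + 7⁴ = 81 + 1 + 0 + 2401 = 2483
2483 → 2⁴ + 4⁴ + 8⁴ + 3⁴ = 16 + 256 + 4096 + 81 = 4449
4449 → 4⁴ + 4⁴ + 4⁴ + 9⁴ = 256 + 256 + 256 + 6561 = 7329
7329 → 7⁴ + 3⁴ + 2⁴ + 9⁴ = 2401 + 81 + 16 + 6561 = 9059
9059 → 9⁴ + 0⁴ + 5⁴ + 9⁴ = 6561 + 0 + 625 + 6561 = 13747
13747 → 1⁴ + 3⁴ + 7⁴ + 4⁴ + 7⁴ = 1 + 81 + 2401 + 256 + 2401 = 5140
5140 → 5⁴ + 1⁴ + 4⁴ + 0⁴ = 625 + 1 + 256 + 0 = 882
882 → 8⁴ + 8⁴ + 2⁴ = 4096 + 4096 + 16 = 8208
8208 → 8⁴ + 2⁴ + 0⁴ + 8⁴ = 4096 + 16 + 0 + 4096 = 8208  — 8208 already seen; the sequence cycles without reaching 1.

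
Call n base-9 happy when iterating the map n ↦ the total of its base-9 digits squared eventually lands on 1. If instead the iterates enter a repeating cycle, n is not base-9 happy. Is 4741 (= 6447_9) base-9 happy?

not base-9 happy

4741 = (6,4,4,7)_9 → 6² + 4² + 4² + 7² = 36 + 16 + 16 + 49 = 117
117 = (1,4,0)_9 → 1² + 4² + 0² = 1 + 16 + 0 = 17
17 = (1,8)_9 → 1² + 8² = 1 + 64 = 65
65 = (7,2)_9 → 7² + 2² = 49 + 4 = 53
53 = (5,8)_9 → 5² + 8² = 25 + 64 = 89
89 = (1,0,8)_9 → 1² + 0² + 8² = 1 + 0 + 64 = 65  — 65 already seen; the sequence cycles without reaching 1.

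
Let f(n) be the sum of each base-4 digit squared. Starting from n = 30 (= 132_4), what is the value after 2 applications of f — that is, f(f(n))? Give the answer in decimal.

30 = (1,3,2)_4 → 14
14 = (3,2)_4 → 13

13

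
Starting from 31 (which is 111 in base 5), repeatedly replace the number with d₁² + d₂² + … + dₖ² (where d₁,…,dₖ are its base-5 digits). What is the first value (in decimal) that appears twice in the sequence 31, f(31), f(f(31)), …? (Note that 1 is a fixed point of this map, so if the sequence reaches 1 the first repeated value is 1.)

31 = (1,1,1)_5 → 1² + 1² + 1² = 3
3 = (3)_5 → 3² = 9
9 = (1,4)_5 → 1² + 4² = 17
17 = (3,2)_5 → 3² + 2² = 13
13 = (2,3)_5 → 2² + 3² = 13  — 13 already appeared earlier.

13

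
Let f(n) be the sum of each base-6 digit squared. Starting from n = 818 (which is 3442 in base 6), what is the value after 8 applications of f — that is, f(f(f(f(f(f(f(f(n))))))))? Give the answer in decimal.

818 = (3,4,4,2)_6 → 45
45 = (1,1,3)_6 → 11
11 = (1,5)_6 → 26
26 = (4,2)_6 → 20
20 = (3,2)_6 → 13
13 = (2,1)_6 → 5
5 = (5)_6 → 25
25 = (4,1)_6 → 17

17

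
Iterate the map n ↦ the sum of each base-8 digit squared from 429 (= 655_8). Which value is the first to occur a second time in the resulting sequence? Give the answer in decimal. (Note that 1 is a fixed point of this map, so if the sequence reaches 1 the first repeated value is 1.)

429 = (6,5,5)_8 → 6² + 5² + 5² = 86
86 = (1,2,6)_8 → 1² + 2² + 6² = 41
41 = (5,1)_8 → 5² + 1² = 26
26 = (3,2)_8 → 3² + 2² = 13
13 = (1,5)_8 → 1² + 5² = 26  — 26 already appeared earlier.

26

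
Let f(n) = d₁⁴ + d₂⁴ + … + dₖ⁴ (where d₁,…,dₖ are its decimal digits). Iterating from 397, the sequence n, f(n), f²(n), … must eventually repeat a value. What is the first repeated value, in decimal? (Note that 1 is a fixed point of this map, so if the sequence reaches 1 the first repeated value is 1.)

397 → 9043
9043 → 6898
6898 → 16049
16049 → 8114
8114 → 4354
4354 → 1218
1218 → 4114
4114 → 514
514 → 882
882 → 8208
8208 → 8208  — 8208 already appeared earlier.

8208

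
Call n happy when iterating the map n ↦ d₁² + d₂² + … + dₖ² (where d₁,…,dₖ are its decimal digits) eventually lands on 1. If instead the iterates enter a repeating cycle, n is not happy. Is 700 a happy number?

700 → 7² + 0² + 0² = 49
49 → 4² + 9² = 97
97 → 9² + 7² = 130
130 → 1² + 3² + 0² = 10
10 → 1² + 0² = 1  — reached 1.

happy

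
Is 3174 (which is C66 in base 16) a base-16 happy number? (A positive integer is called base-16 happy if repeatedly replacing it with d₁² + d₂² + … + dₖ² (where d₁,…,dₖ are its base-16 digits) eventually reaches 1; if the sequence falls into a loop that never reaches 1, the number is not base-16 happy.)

base-16 happy

3174 = (12,6,6)_16 → 12² + 6² + 6² = 216
216 = (13,8)_16 → 13² + 8² = 233
233 = (14,9)_16 → 14² + 9² = 277
277 = (1,1,5)_16 → 1² + 1² + 5² = 27
27 = (1,11)_16 → 1² + 11² = 122
122 = (7,10)_16 → 7² + 10² = 149
149 = (9,5)_16 → 9² + 5² = 106
106 = (6,10)_16 → 6² + 10² = 136
136 = (8,8)_16 → 8² + 8² = 128
128 = (8,0)_16 → 8² + 0² = 64
64 = (4,0)_16 → 4² + 0² = 16
16 = (1,0)_16 → 1² + 0² = 1  — reached 1.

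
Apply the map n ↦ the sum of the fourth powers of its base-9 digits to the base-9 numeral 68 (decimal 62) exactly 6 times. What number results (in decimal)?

62 = (6,8)_9 → 6⁴ + 8⁴ = 5392
5392 = (7,3,5,1)_9 → 7⁴ + 3⁴ + 5⁴ + 1⁴ = 3108
3108 = (4,2,3,3)_9 → 4⁴ + 2⁴ + 3⁴ + 3⁴ = 434
434 = (5,3,2)_9 → 5⁴ + 3⁴ + 2⁴ = 722
722 = (8,8,2)_9 → 8⁴ + 8⁴ + 2⁴ = 8208
8208 = (1,2,2,3,0)_9 → 1⁴ + 2⁴ + 2⁴ + 3⁴ + 0⁴ = 114

114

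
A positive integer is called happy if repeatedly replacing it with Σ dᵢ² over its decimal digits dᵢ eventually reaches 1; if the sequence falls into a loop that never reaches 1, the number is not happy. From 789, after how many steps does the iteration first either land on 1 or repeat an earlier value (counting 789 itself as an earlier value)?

789 → 7² + 8² + 9² = 194
194 → 1² + 9² + 4² = 98
98 → 9² + 8² = 145
145 → 1² + 4² + 5² = 42
42 → 4² + 2² = 20
20 → 2² + 0² = 4
4 → 4² = 16
16 → 1² + 6² = 37
37 → 3² + 7² = 58
58 → 5² + 8² = 89
89 → 8² + 9² = 145  — 145 repeats.
That took 11 steps.

11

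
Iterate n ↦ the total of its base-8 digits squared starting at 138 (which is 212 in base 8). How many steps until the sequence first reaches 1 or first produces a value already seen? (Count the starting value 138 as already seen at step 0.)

5

138 = (2,1,2)_8 → 2² + 1² + 2² = 9
9 = (1,1)_8 → 1² + 1² = 2
2 = (2)_8 → 2² = 4
4 = (4)_8 → 4² = 16
16 = (2,0)_8 → 2² + 0² = 4  — 4 repeats.
That took 5 steps.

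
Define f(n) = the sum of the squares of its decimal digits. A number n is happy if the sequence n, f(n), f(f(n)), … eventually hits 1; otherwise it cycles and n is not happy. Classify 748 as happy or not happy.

happy

748 → 7² + 4² + 8² = 49 + 16 + 64 = 129
129 → 1² + 2² + 9² = 1 + 4 + 81 = 86
86 → 8² + 6² = 64 + 36 = 100
100 → 1² + 0² + 0² = 1 + 0 + 0 = 1  — reached 1.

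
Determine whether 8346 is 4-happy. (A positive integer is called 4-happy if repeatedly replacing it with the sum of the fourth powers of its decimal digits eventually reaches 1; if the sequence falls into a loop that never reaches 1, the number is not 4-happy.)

not 4-happy

8346 → 8⁴ + 3⁴ + 4⁴ + 6⁴ = 5729
5729 → 5⁴ + 7⁴ + 2⁴ + 9⁴ = 9603
9603 → 9⁴ + 6⁴ + 0⁴ + 3⁴ = 7938
7938 → 7⁴ + 9⁴ + 3⁴ + 8⁴ = 13139
13139 → 1⁴ + 3⁴ + 1⁴ + 3⁴ + 9⁴ = 6725
6725 → 6⁴ + 7⁴ + 2⁴ + 5⁴ = 4338
4338 → 4⁴ + 3⁴ + 3⁴ + 8⁴ = 4514
4514 → 4⁴ + 5⁴ + 1⁴ + 4⁴ = 1138
1138 → 1⁴ + 1⁴ + 3⁴ + 8⁴ = 4179
4179 → 4⁴ + 1⁴ + 7⁴ + 9⁴ = 9219
9219 → 9⁴ + 2⁴ + 1⁴ + 9⁴ = 13139  — 13139 already seen; the sequence cycles without reaching 1.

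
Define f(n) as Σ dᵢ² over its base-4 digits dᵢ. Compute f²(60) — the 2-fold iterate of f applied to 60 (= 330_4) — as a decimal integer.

60 = (3,3,0)_4 → 18
18 = (1,0,2)_4 → 5

5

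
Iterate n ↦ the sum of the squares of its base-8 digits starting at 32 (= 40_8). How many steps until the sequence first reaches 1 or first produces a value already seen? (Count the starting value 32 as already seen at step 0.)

32 = (4,0)_8 → 4² + 0² = 16 + 0 = 16
16 = (2,0)_8 → 2² + 0² = 4 + 0 = 4
4 = (4)_8 → 4² = 16  — 16 repeats.
That took 3 steps.

3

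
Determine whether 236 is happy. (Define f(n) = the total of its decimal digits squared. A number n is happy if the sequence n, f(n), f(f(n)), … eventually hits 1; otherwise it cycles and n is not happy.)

236 → 2² + 3² + 6² = 4 + 9 + 36 = 49
49 → 4² + 9² = 16 + 81 = 97
97 → 9² + 7² = 81 + 49 = 130
130 → 1² + 3² + 0² = 1 + 9 + 0 = 10
10 → 1² + 0² = 1 + 0 = 1  — reached 1.

happy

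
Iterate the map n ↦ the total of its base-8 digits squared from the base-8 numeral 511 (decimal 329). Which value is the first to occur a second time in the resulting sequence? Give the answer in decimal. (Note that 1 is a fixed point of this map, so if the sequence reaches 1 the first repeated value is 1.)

1

329 = (5,1,1)_8 → 27
27 = (3,3)_8 → 18
18 = (2,2)_8 → 8
8 = (1,0)_8 → 1  — reached the fixed point 1.
1 → 1, so 1 is the first repeated value.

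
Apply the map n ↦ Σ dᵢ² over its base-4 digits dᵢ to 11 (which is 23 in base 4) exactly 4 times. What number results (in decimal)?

4

11 = (2,3)_4 → 2² + 3² = 13
13 = (3,1)_4 → 3² + 1² = 10
10 = (2,2)_4 → 2² + 2² = 8
8 = (2,0)_4 → 2² + 0² = 4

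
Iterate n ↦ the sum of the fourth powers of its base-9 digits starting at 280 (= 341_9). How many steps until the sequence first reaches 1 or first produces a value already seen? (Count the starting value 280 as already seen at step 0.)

280 = (3,4,1)_9 → 3⁴ + 4⁴ + 1⁴ = 338
338 = (4,1,5)_9 → 4⁴ + 1⁴ + 5⁴ = 882
882 = (1,1,8,0)_9 → 1⁴ + 1⁴ + 8⁴ + 0⁴ = 4098
4098 = (5,5,5,3)_9 → 5⁴ + 5⁴ + 5⁴ + 3⁴ = 1956
1956 = (2,6,1,3)_9 → 2⁴ + 6⁴ + 1⁴ + 3⁴ = 1394
1394 = (1,8,1,8)_9 → 1⁴ + 8⁴ + 1⁴ + 8⁴ = 8194
8194 = (1,2,2,1,4)_9 → 1⁴ + 2⁴ + 2⁴ + 1⁴ + 4⁴ = 290
290 = (3,5,2)_9 → 3⁴ + 5⁴ + 2⁴ = 722
722 = (8,8,2)_9 → 8⁴ + 8⁴ + 2⁴ = 8208
8208 = (1,2,2,3,0)_9 → 1⁴ + 2⁴ + 2⁴ + 3⁴ + 0⁴ = 114
114 = (1,3,6)_9 → 1⁴ + 3⁴ + 6⁴ = 1378
1378 = (1,8,0,1)_9 → 1⁴ + 8⁴ + 0⁴ + 1⁴ = 4098  — 4098 repeats.
That took 12 steps.

12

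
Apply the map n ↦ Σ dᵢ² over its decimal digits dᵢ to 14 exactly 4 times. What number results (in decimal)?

14 → 1² + 4² = 17
17 → 1² + 7² = 50
50 → 5² + 0² = 25
25 → 2² + 5² = 29

29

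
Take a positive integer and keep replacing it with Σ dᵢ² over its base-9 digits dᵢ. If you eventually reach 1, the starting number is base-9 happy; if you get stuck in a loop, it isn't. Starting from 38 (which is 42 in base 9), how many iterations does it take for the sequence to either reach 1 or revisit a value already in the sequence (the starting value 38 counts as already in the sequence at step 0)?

5

38 = (4,2)_9 → 20
20 = (2,2)_9 → 8
8 = (8)_9 → 64
64 = (7,1)_9 → 50
50 = (5,5)_9 → 50  — 50 repeats.
That took 5 steps.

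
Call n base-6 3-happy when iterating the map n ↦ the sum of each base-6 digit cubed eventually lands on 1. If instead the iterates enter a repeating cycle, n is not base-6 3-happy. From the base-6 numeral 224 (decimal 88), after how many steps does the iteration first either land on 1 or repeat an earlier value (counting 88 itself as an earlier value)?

10

88 = (2,2,4)_6 → 2³ + 2³ + 4³ = 80
80 = (2,1,2)_6 → 2³ + 1³ + 2³ = 17
17 = (2,5)_6 → 2³ + 5³ = 133
133 = (3,4,1)_6 → 3³ + 4³ + 1³ = 92
92 = (2,3,2)_6 → 2³ + 3³ + 2³ = 43
43 = (1,1,1)_6 → 1³ + 1³ + 1³ = 3
3 = (3)_6 → 3³ = 27
27 = (4,3)_6 → 4³ + 3³ = 91
91 = (2,3,1)_6 → 2³ + 3³ + 1³ = 36
36 = (1,0,0)_6 → 1³ + 0³ + 0³ = 1  — reached 1.
That took 10 steps.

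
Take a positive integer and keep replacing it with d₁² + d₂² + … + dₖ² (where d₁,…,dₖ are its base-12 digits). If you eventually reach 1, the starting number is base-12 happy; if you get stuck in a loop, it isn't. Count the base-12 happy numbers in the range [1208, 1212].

1

1208: 1208 → 144 → 1  (reaches 1)
1209: 1209 → 161 → 27 → 13 → 2 → 4 → 16 → 17 → 26 → 8 → 64 → 41 → 34 → 104 → 128 → 164 → 66 → 61 → 26  (repeats 26)
1210: 1210 → 180 → 10 → 100 → 80 → 100  (repeats 100)
1211: 1211 → 201 → 98 → 68 → 89 → 74 → 40 → 25 → 5 → 25  (repeats 25)
1212: 1212 → 89 → 74 → 40 → 25 → 5 → 25  (repeats 25)
base-12 happy: 1208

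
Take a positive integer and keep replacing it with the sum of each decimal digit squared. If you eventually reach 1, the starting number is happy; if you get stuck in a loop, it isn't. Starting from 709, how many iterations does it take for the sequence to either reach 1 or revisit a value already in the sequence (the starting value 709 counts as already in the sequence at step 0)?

709 → 7² + 0² + 9² = 49 + 0 + 81 = 130
130 → 1² + 3² + 0² = 1 + 9 + 0 = 10
10 → 1² + 0² = 1 + 0 = 1  — reached 1.
That took 3 steps.

3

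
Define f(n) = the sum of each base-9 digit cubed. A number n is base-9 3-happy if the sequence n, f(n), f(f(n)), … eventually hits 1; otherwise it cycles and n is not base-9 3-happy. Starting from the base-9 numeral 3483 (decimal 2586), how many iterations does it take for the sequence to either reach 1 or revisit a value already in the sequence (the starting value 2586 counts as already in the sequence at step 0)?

15

2586 = (3,4,8,3)_9 → 3³ + 4³ + 8³ + 3³ = 27 + 64 + 512 + 27 = 630
630 = (7,7,0)_9 → 7³ + 7³ + 0³ = 343 + 343 + 0 = 686
686 = (8,4,2)_9 → 8³ + 4³ + 2³ = 512 + 64 + 8 = 584
584 = (7,1,8)_9 → 7³ + 1³ + 8³ = 343 + 1 + 512 = 856
856 = (1,1,5,1)_9 → 1³ + 1³ + 5³ + 1³ = 1 + 1 + 125 + 1 = 128
128 = (1,5,2)_9 → 1³ + 5³ + 2³ = 1 + 125 + 8 = 134
134 = (1,5,8)_9 → 1³ + 5³ + 8³ = 1 + 125 + 512 = 638
638 = (7,7,8)_9 → 7³ + 7³ + 8³ = 343 + 343 + 512 = 1198
1198 = (1,5,7,1)_9 → 1³ + 5³ + 7³ + 1³ = 1 + 125 + 343 + 1 = 470
470 = (5,7,2)_9 → 5³ + 7³ + 2³ = 125 + 343 + 8 = 476
476 = (5,7,8)_9 → 5³ + 7³ + 8³ = 125 + 343 + 512 = 980
980 = (1,3,0,8)_9 → 1³ + 3³ + 0³ + 8³ = 1 + 27 + 0 + 512 = 540
540 = (6,6,0)_9 → 6³ + 6³ + 0³ = 216 + 216 + 0 = 432
432 = (5,3,0)_9 → 5³ + 3³ + 0³ = 125 + 27 + 0 = 152
152 = (1,7,8)_9 → 1³ + 7³ + 8³ = 1 + 343 + 512 = 856  — 856 repeats.
That took 15 steps.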